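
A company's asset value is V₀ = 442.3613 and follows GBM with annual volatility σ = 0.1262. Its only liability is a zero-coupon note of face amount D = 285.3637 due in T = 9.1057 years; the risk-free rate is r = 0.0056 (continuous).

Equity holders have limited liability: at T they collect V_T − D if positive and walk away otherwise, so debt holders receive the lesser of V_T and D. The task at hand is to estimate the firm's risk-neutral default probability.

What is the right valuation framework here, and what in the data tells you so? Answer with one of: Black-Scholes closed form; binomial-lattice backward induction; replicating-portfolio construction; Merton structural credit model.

Key observation: the question is about default risk generated by asset-value dynamics against a debt face of 285.3637 — the structural framework prices exactly that.

framework: Merton structural credit model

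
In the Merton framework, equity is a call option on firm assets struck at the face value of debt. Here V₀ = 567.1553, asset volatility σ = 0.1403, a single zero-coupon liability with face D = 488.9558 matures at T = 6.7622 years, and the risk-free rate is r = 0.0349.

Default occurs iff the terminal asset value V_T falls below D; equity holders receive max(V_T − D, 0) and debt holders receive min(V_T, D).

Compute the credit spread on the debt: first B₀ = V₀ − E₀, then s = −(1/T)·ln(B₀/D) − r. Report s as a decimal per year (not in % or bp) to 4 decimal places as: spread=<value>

Apply the equity-as-call identities (strike 488.9558, horizon 6.7622 years):
d₁ = [ln(V₀/D) + (r + σ²/2)T] / (σ√T)
   = [ln(567.1553/488.9558) + (0.0349 + 0.5·0.1403²)·6.7622] / (0.1403·√6.7622)
   = [0.148361 + 0.302555] / 0.364839 = 1.235930
d₂ = d₁ − σ√T = 1.235930 − 0.364839 = 0.871090
N(d₁) = 0.891758,  N(d₂) = 0.808148,  e^(−rT) = 0.789780
E₀ = V₀·N(d₁) − D·e^(−rT)·N(d₂)
   = 567.1553·0.891758 − 488.9558·0.789780·0.808148 = 193.684713
B₀ = V₀ − E₀ = 567.1553 − 193.684713 = 373.470587
spread = −(1/T)·ln(B₀/D) − r = −(1/6.7622)·ln(373.470587/488.9558) − 0.0349 = 0.00494396

spread=0.0049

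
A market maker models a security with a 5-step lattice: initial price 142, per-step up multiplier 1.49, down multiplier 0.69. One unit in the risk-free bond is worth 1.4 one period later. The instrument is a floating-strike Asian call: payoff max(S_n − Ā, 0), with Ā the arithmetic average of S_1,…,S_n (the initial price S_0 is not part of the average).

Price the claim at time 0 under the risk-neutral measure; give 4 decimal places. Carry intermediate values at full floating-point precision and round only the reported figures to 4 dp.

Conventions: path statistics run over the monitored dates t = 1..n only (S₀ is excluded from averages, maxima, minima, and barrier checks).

Set p* = 0.8875 (from d < R < u); the path-dependent value is the discounted p*-expectation over all price paths.
Enumerate all 2^5 = 32 price paths (U = up ×1.49, D = down ×0.69); each path with k up-moves has probability p*^k·(1−p*)^(5−k).
DDDDD: Ā=53.3262, payoff=0.0000, prob=0.000018
UDDDD: Ā=115.1537, payoff=0.0000, prob=0.000142
DUDDD: Ā=92.4337, payoff=0.0000, prob=0.000142
UUDDD: Ā=199.6032, payoff=0.0000, prob=0.001121
DDUDD: Ā=76.7569, payoff=0.0000, prob=0.000142
UDUDD: Ā=165.7504, payoff=0.0000, prob=0.001121
DUUDD: Ā=143.0304, payoff=0.0000, prob=0.001121
UUUDD: Ā=308.8627, payoff=0.0000, prob=0.008847
DDDUD: Ā=65.9399, payoff=0.0000, prob=0.000142
UDDUD: Ā=142.3920, payoff=0.0000, prob=0.001121
DUDUD: Ā=119.6720, payoff=0.0000, prob=0.001121
UUDUD: Ā=258.4221, payoff=0.0000, prob=0.008847
DDUUD: Ā=103.9952, payoff=0.0000, prob=0.001121
UDUUD: Ā=224.5693, payoff=0.0000, prob=0.008847
DUUUD: Ā=201.8493, payoff=21.7886, prob=0.008847
UUUUD: Ā=435.8774, payoff=47.0507, prob=0.069795
DDDDU: Ā=58.4762, payoff=0.0000, prob=0.000142
UDDDU: Ā=126.2746, payoff=0.0000, prob=0.001121
DUDDU: Ā=103.5546, payoff=0.0092, prob=0.001121
UUDDU: Ā=223.6180, payoff=0.0199, prob=0.008847
DDUDU: Ā=87.8778, payoff=15.6860, prob=0.001121
UDUDU: Ā=189.7652, payoff=33.8727, prob=0.008847
DUUDU: Ā=167.0452, payoff=56.5927, prob=0.008847
UUUDU: Ā=360.7208, payoff=122.2073, prob=0.069795
DDDUU: Ā=77.0609, payoff=26.5030, prob=0.001121
UDDUU: Ā=166.4068, payoff=57.2311, prob=0.008847
DUDUU: Ā=143.6868, payoff=79.9511, prob=0.008847
UUDUU: Ā=310.2801, payoff=172.6480, prob=0.069795
DDUUU: Ā=128.0100, payoff=95.6279, prob=0.008847
UDUUU: Ā=276.4273, payoff=206.5008, prob=0.069795
DUUUU: Ā=253.7073, payoff=229.2208, prob=0.069795
UUUUU: Ā=547.8607, payoff=494.9841, prob=0.550607
Price = Σ prob·payoff / R^5 = 329.916873 / 5.378240 = 61.3429

price = 61.3429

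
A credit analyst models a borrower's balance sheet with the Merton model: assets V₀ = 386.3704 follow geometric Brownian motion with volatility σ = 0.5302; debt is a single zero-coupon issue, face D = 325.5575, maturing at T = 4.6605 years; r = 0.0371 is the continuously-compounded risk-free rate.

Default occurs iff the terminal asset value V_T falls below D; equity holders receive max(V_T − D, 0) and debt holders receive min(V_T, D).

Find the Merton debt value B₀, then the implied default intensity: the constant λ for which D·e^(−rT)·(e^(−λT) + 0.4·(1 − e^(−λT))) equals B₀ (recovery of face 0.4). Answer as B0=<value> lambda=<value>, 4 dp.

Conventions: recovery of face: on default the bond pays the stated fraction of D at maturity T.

B0=181.5434 lambda=0.1771

With assets at 386.3704 and a single debt payment of 325.5575 at 4.6605 years:
d₁ = [ln(V₀/D) + (r + σ²/2)T] / (σ√T)
   = [ln(386.3704/325.5575) + (0.0371 + 0.5·0.5302²)·4.6605] / (0.5302·√4.6605)
   = [0.171257 + 0.827966] / 1.144606 = 0.872985
d₂ = d₁ − σ√T = 0.872985 − 1.144606 = -0.271621
N(d₁) = 0.808664,  N(d₂) = 0.392957,  e^(−rT) = 0.841218
E₀ = V₀·N(d₁) − D·e^(−rT)·N(d₂)
   = 386.3704·0.808664 − 325.5575·0.841218·0.392957 = 204.826952
B₀ = V₀ − E₀ = 386.3704 − 204.826952 = 181.543448
e^(−λT) = (B₀·e^(rT)/D − 0.4)/(1 − 0.4) = (181.5434·1.188753/325.5575 − 0.4)/0.6 = 0.43815708
λ = −ln(0.43815708)/4.6605 = 0.177058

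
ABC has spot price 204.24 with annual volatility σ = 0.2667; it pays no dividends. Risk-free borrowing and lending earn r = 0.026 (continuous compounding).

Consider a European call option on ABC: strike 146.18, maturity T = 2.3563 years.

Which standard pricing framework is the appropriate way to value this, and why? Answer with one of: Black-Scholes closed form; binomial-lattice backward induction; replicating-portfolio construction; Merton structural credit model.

framework: Black-Scholes closed form

Key observation: everything needed for the exact continuous-time valuation of the European call on ABC (strike 146.18) is given, and no feature rules the closed form out.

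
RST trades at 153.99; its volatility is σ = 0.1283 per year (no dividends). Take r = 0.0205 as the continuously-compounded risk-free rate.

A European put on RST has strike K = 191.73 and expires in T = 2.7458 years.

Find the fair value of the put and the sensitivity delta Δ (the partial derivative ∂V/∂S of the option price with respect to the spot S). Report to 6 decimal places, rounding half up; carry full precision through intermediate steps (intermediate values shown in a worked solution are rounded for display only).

σ√T = 0.1283·√2.7458 = 0.212599
d₁ = (ln(S/K) + (r+σ²/2)T) / (σ√T) = (ln(153.99/191.73) + (0.0205+0.1283²/2)·2.7458) / 0.212599 = (-0.219200 + 0.078888) / 0.212599 = -0.659986
d₂ = d₁ − σ√T = -0.659986 − 0.212599 = -0.872585
e^{−rT} = 0.945266
N(−d₁) = 0.745369,  N(−d₂) = 0.808555
Put price V = K·e^{−rT}·N(−d₂) − S·N(−d₁) = 146.539233 − 114.779329 = 31.759904
Δ = −N(−d₁) = -0.745369

price = 31.759904
Δ = -0.745369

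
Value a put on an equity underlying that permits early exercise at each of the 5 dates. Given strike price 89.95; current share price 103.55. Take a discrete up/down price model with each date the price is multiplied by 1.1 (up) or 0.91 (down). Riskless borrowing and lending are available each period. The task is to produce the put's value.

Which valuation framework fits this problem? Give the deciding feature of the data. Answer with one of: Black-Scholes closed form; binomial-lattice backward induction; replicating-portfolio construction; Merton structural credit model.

Key observation: early exercise of the strike-89.95 put must be checked at each of the 5 dates (spot 103.55), which forces a node-by-node comparison of intrinsic and continuation value backward from expiry.

framework: binomial-lattice backward induction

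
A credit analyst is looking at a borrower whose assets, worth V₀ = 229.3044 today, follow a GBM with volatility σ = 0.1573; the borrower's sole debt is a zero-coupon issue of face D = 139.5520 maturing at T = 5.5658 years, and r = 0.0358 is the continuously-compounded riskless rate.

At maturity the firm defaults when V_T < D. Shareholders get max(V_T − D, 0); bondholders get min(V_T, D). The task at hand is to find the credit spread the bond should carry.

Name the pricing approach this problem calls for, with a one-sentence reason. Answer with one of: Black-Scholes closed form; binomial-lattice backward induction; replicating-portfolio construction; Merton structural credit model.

framework: Merton structural credit model

Key observation: the question is about default risk generated by asset-value dynamics against a debt face of 139.5520 — the structural framework prices exactly that.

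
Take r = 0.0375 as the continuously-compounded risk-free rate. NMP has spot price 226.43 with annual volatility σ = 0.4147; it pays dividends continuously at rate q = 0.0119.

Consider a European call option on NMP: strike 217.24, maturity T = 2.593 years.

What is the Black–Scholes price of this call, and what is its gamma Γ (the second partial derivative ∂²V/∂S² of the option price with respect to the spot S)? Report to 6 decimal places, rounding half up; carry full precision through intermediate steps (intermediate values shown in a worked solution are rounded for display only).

price = 66.387787
Γ = 0.002263

σ√T = 0.4147·√2.593 = 0.667783
d₁ = (ln(S/K) + (r−q+σ²/2)T) / (σ√T) = (ln(226.43/217.24) + (0.0375−0.0119+0.4147²/2)·2.593) / 0.667783 = (0.041433 + 0.289348) / 0.667783 = 0.495342
d₂ = d₁ − σ√T = 0.495342 − 0.667783 = -0.172441
e^{−rT} = 0.907340
e^{−qT} = 0.969615
N(d₁) = 0.689821,  N(d₂) = 0.431545
Call price V = S·e^{−qT}·N(d₁) − K·e^{−rT}·N(d₂) = 151.449991 − 85.062205 = 66.387787
φ(d₁) = (1/√(2π))·e^{−d₁²/2} = 0.352882
Γ = e^{−qT}·φ(d₁) / (S·σ·√T) = 0.002263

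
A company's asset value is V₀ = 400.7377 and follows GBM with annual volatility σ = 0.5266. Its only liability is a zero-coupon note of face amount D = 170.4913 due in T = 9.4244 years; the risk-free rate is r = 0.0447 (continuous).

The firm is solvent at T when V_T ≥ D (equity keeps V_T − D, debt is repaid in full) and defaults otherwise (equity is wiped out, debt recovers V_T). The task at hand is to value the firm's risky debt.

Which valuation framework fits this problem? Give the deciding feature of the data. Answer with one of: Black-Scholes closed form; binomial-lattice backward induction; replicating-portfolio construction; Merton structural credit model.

framework: Merton structural credit model

Key observation: assets follow a GBM and default happens iff V_T < 170.4913; valuing claims on that split (equity as a call, risky debt as the residual) is the structural model's definition.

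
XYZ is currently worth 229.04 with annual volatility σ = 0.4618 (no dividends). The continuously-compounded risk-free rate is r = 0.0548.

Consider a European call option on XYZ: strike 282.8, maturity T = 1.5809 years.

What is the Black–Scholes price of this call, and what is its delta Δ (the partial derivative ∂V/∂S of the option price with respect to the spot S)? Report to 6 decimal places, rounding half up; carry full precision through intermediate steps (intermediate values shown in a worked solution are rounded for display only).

price = 41.867317
Δ = 0.530450

σ√T = 0.4618·√1.5809 = 0.580639
d₁ = (ln(S/K) + (r+σ²/2)T) / (σ√T) = (ln(229.04/282.8) + (0.0548+0.4618²/2)·1.5809) / 0.580639 = (-0.210843 + 0.255204) / 0.580639 = 0.076400
d₂ = d₁ − σ√T = 0.076400 − 0.580639 = -0.504239
e^{−rT} = 0.917013
N(d₁) = 0.530450,  N(d₂) = 0.307047
Call price V = S·N(d₁) − K·e^{−rT}·N(d₂) = 121.494169 − 79.626851 = 41.867317
Δ = N(d₁) = 0.530450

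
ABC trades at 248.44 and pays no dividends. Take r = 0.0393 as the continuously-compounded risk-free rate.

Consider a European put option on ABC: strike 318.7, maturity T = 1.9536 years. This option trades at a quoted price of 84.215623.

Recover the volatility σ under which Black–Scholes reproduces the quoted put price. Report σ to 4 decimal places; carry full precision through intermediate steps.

sigma = 0.3876

At σ = 0.3876 the Black–Scholes value reproduces the quote:
σ√T = 0.3876·√1.9536 = 0.541753
d₁ = (ln(S/K) + (r+σ²/2)T) / (σ√T) = (ln(248.44/318.7) + (0.0393+0.3876²/2)·1.9536) / 0.541753 = (-0.249049 + 0.223525) / 0.541753 = -0.047114
d₂ = d₁ − σ√T = -0.047114 − 0.541753 = -0.588867
e^{−rT} = 0.926097
N(−d₁) = 0.518789,  N(−d₂) = 0.722025
V = K·e^{−rT}·N(−d₂) − S·N(−d₁) = 213.103492 − 128.887870 = 84.215623 (equal to the quote); since ∂V/∂σ > 0 for all σ, the implied volatility is unique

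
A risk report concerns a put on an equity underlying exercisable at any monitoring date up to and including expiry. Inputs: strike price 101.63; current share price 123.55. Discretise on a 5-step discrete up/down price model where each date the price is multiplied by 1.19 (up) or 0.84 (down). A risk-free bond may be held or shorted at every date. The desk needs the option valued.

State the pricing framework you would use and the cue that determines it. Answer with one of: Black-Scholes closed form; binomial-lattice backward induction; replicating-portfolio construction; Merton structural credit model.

Key observation: with exercise allowed before expiry on a discrete up/down model (5 steps from spot 123.55), the strike-101.63 put's value must be rolled back through the tree testing early exercise at each node.

framework: binomial-lattice backward induction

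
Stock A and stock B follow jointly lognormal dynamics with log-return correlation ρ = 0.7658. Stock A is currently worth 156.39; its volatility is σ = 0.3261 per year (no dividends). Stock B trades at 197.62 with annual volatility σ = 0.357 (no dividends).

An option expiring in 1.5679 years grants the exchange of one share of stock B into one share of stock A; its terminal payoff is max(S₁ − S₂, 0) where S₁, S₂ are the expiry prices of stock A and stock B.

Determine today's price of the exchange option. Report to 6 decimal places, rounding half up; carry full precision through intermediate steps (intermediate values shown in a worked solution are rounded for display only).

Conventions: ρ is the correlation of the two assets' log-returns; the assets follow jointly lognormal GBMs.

exchange price = 6.266348

σ_eff = √(σ₁² + σ₂² − 2ρσ₁σ₂) = √(0.3261² + 0.357² − 2·0.7658·0.3261·0.357) = 0.235552
d₁ = (ln(S₁/S₂) + (q₂ − q₁ + σ_eff²/2)T) / (σ_eff√T) = (ln(156.39/197.62) + (0.0 − 0.0 + 0.027742)·1.5679) / 0.294949 = -0.645861
d₂ = d₁ − σ_eff√T = -0.645861 − 0.294949 = -0.940809
N(d₁) = 0.259185,  N(d₂) = 0.173401
V = S₁·e^{−q₁T}·N(d₁) − S₂·e^{−q₂T}·N(d₂) = 40.533908 − 34.267561 = 6.266348
Key observation: no risk-free rate is needed — with the second asset as numeraire the exchange option is a call on the ratio S₁/S₂, and r cancels out of the value.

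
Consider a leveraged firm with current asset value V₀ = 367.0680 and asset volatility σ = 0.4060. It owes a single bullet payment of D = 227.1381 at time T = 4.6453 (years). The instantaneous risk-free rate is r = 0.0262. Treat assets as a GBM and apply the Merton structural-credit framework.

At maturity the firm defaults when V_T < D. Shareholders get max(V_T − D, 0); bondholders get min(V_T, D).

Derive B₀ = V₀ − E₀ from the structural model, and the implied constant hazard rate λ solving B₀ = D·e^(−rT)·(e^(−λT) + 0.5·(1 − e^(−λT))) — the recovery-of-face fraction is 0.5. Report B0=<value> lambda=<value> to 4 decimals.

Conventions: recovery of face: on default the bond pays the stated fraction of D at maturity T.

Equity is a call on the firm's assets struck at D = 227.1381:
d₁ = [ln(V₀/D) + (r + σ²/2)T] / (σ√T)
   = [ln(367.0680/227.1381) + (0.0262 + 0.5·0.4060²)·4.6453] / (0.4060·√4.6453)
   = [0.479989 + 0.504563] / 0.875050 = 1.125138
d₂ = d₁ − σ√T = 1.125138 − 0.875050 = 0.250088
N(d₁) = 0.869735,  N(d₂) = 0.598740,  e^(−rT) = 0.885408
E₀ = V₀·N(d₁) − D·e^(−rT)·N(d₂)
   = 367.0680·0.869735 − 227.1381·0.885408·0.598740 = 198.839201
B₀ = V₀ − E₀ = 367.0680 − 198.839201 = 168.228799
e^(−λT) = (B₀·e^(rT)/D − 0.5)/(1 − 0.5) = (168.2288·1.129423/227.1381 − 0.5)/0.5 = 0.67300397
λ = −ln(0.67300397)/4.6453 = 0.085248

B0=168.2288 lambda=0.0852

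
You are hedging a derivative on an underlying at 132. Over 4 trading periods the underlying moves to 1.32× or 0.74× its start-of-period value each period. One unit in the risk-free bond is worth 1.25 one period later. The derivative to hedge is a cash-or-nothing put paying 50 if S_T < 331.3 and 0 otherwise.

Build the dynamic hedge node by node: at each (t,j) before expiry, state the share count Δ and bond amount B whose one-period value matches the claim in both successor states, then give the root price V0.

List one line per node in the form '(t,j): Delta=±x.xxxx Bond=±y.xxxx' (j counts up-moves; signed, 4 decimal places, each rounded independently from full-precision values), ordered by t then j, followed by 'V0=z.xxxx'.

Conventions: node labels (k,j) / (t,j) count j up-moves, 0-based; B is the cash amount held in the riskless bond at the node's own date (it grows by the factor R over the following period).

(0,0): Delta=-0.2273 Bond=38.2448
(1,0): Delta=0.0000 Bond=25.6000
(1,1): Delta=-0.2448 Bond=50.8539
(2,0): Delta=0.0000 Bond=32.0000
(2,1): Delta=0.0000 Bond=32.0000
(2,2): Delta=-0.2637 Bond=67.9001
(3,0): Delta=0.0000 Bond=40.0000
(3,1): Delta=0.0000 Bond=40.0000
(3,2): Delta=0.0000 Bond=40.0000
(3,3): Delta=-0.2840 Bond=91.0345
V0=8.2367

Since d<R<u, set p* = (R−d)/(u−d) = 0.8793; price each node as the discounted p*-expectation of its children.
Expiry values: V(4,0)=50.0000, V(4,1)=50.0000, V(4,2)=50.0000, V(4,3)=50.0000, V(4,4)=0.0000
(3,0): S=53.4896. Δ = (V_up−V_dn)/(S_up−S_dn) = (50.0000−50.0000)/(70.6062−39.5823) = 0.0000. V = [p*·50.0000 + (1−p*)·50.0000]/1.25 = 40.0000. B = V − Δ·S = 40.0000.
(3,1): S=95.4138. Δ = (V_up−V_dn)/(S_up−S_dn) = (50.0000−50.0000)/(125.9462−70.6062) = 0.0000. V = [p*·50.0000 + (1−p*)·50.0000]/1.25 = 40.0000. B = V − Δ·S = 40.0000.
(3,2): S=170.1976. Δ = (V_up−V_dn)/(S_up−S_dn) = (50.0000−50.0000)/(224.6609−125.9462) = 0.0000. V = [p*·50.0000 + (1−p*)·50.0000]/1.25 = 40.0000. B = V − Δ·S = 40.0000.
(3,3): S=303.5958. Δ = (V_up−V_dn)/(S_up−S_dn) = (0.0000−50.0000)/(400.7464−224.6609) = -0.2840. V = [p*·0.0000 + (1−p*)·50.0000]/1.25 = 4.8276. B = V − Δ·S = 91.0345.
(2,0): S=72.2832. Δ = (V_up−V_dn)/(S_up−S_dn) = (40.0000−40.0000)/(95.4138−53.4896) = 0.0000. V = [p*·40.0000 + (1−p*)·40.0000]/1.25 = 32.0000. B = V − Δ·S = 32.0000.
(2,1): S=128.9376. Δ = (V_up−V_dn)/(S_up−S_dn) = (40.0000−40.0000)/(170.1976−95.4138) = 0.0000. V = [p*·40.0000 + (1−p*)·40.0000]/1.25 = 32.0000. B = V − Δ·S = 32.0000.
(2,2): S=229.9968. Δ = (V_up−V_dn)/(S_up−S_dn) = (4.8276−40.0000)/(303.5958−170.1976) = -0.2637. V = [p*·4.8276 + (1−p*)·40.0000]/1.25 = 7.2580. B = V − Δ·S = 67.9001.
(1,0): S=97.6800. Δ = (V_up−V_dn)/(S_up−S_dn) = (32.0000−32.0000)/(128.9376−72.2832) = 0.0000. V = [p*·32.0000 + (1−p*)·32.0000]/1.25 = 25.6000. B = V − Δ·S = 25.6000.
(1,1): S=174.2400. Δ = (V_up−V_dn)/(S_up−S_dn) = (7.2580−32.0000)/(229.9968−128.9376) = -0.2448. V = [p*·7.2580 + (1−p*)·32.0000]/1.25 = 8.1953. B = V − Δ·S = 50.8539.
(0,0): S=132.0000. Δ = (V_up−V_dn)/(S_up−S_dn) = (8.1953−25.6000)/(174.2400−97.6800) = -0.2273. V = [p*·8.1953 + (1−p*)·25.6000]/1.25 = 8.2367. B = V − Δ·S = 38.2448.
As a check, the time-0 holding Δ(0,0)·S0 + B(0,0) comes to 8.2367 — exactly V0.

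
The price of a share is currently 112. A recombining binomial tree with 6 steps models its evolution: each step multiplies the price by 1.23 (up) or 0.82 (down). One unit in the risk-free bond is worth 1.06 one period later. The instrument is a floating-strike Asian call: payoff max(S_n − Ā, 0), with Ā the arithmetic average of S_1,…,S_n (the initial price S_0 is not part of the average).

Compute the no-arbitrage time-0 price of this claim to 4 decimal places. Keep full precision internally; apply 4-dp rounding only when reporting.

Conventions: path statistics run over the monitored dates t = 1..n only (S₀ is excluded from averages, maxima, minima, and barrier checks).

Risk-neutral up-probability p* = (R−d)/(u−d) = (1.06−0.82)/(1.23−0.82) = 0.5854; the claim prices as the p*-weighted sum of path payoffs discounted by R^6.
Enumerate all 2^6 = 64 price paths (U = up ×1.23, D = down ×0.82); each path with k up-moves has probability p*^k·(1−p*)^(6−k).
DDDDDD: Ā=59.1852, payoff=0.0000, prob=0.005081
UDDDDD: Ā=88.7778, payoff=0.0000, prob=0.007174
DUDDDD: Ā=81.1245, payoff=0.0000, prob=0.007174
UUDDDD: Ā=121.6867, payoff=0.0000, prob=0.010128
DDUDDD: Ā=74.8487, payoff=0.0000, prob=0.007174
UDUDDD: Ā=112.2731, payoff=0.0000, prob=0.010128
DUUDDD: Ā=104.6198, payoff=0.0000, prob=0.010128
UUUDDD: Ā=156.9297, payoff=0.0000, prob=0.014298
DDDUDD: Ā=69.7026, payoff=0.0000, prob=0.007174
UDDUDD: Ā=104.5540, payoff=0.0000, prob=0.010128
DUDUDD: Ā=96.9006, payoff=0.0000, prob=0.010128
UUDUDD: Ā=145.3510, payoff=0.0000, prob=0.014298
DDUUDD: Ā=90.6249, payoff=0.0000, prob=0.010128
UDUUDD: Ā=135.9374, payoff=0.0000, prob=0.014298
DUUUDD: Ā=128.2840, payoff=0.0000, prob=0.014298
UUUUDD: Ā=192.4260, payoff=0.0000, prob=0.020186
DDDDUD: Ā=65.4828, payoff=0.0000, prob=0.007174
UDDDUD: Ā=98.2243, payoff=0.0000, prob=0.010128
DUDDUD: Ā=90.5709, payoff=0.0000, prob=0.010128
UUDDUD: Ā=135.8564, payoff=0.0000, prob=0.014298
DDUDUD: Ā=84.2952, payoff=0.0000, prob=0.010128
UDUDUD: Ā=126.4428, payoff=0.0000, prob=0.014298
DUUDUD: Ā=118.7895, payoff=0.0000, prob=0.014298
UUUDUD: Ā=178.1842, payoff=0.0000, prob=0.020186
DDDUUD: Ā=79.1491, payoff=0.0000, prob=0.010128
UDDUUD: Ā=118.7236, payoff=0.0000, prob=0.014298
DUDUUD: Ā=111.0703, payoff=3.8442, prob=0.014298
UUDUUD: Ā=166.6055, payoff=5.7663, prob=0.020186
DDUUUD: Ā=104.7946, payoff=10.1199, prob=0.014298
UDUUUD: Ā=157.1919, payoff=15.1799, prob=0.020186
DUUUUD: Ā=149.5385, payoff=22.8332, prob=0.020186
UUUUUD: Ā=224.3078, payoff=34.2499, prob=0.028497
DDDDDU: Ā=62.0226, payoff=0.0000, prob=0.007174
UDDDDU: Ā=93.0339, payoff=0.0000, prob=0.010128
DUDDDU: Ā=85.3806, payoff=0.0000, prob=0.010128
UUDDDU: Ā=128.0709, payoff=0.0000, prob=0.014298
DDUDDU: Ā=79.1048, payoff=0.0000, prob=0.010128
UDUDDU: Ā=118.6573, payoff=0.0000, prob=0.014298
DUUDDU: Ā=111.0039, payoff=3.9106, prob=0.014298
UUUDDU: Ā=166.5059, payoff=5.8659, prob=0.020186
DDDUDU: Ā=73.9587, payoff=2.6509, prob=0.010128
UDDUDU: Ā=110.9381, payoff=3.9764, prob=0.014298
DUDUDU: Ā=103.2848, payoff=11.6297, prob=0.014298
UUDUDU: Ā=154.9272, payoff=17.4446, prob=0.020186
DDUUDU: Ā=97.0090, payoff=17.9055, prob=0.014298
UDUUDU: Ā=145.5136, payoff=26.8582, prob=0.020186
DUUUDU: Ā=137.8602, payoff=34.5115, prob=0.020186
UUUUDU: Ā=206.7904, payoff=51.7673, prob=0.028497
DDDDUU: Ā=69.7389, payoff=6.8707, prob=0.010128
UDDDUU: Ā=104.6084, payoff=10.3061, prob=0.014298
DUDDUU: Ā=96.9551, payoff=17.9594, prob=0.014298
UUDDUU: Ā=145.4326, payoff=26.9392, prob=0.020186
DDUDUU: Ā=90.6793, payoff=24.2352, prob=0.014298
UDUDUU: Ā=136.0190, payoff=36.3528, prob=0.020186
DUUDUU: Ā=128.3657, payoff=44.0061, prob=0.020186
UUUDUU: Ā=192.5485, payoff=66.0092, prob=0.028497
DDDUUU: Ā=85.5332, payoff=29.3813, prob=0.014298
UDDUUU: Ā=128.2999, payoff=44.0719, prob=0.020186
DUDUUU: Ā=120.6465, payoff=51.7253, prob=0.020186
UUDUUU: Ā=180.9698, payoff=77.5879, prob=0.028497
DDUUUU: Ā=114.3708, payoff=58.0010, prob=0.020186
UDUUUU: Ā=171.5562, payoff=87.0015, prob=0.028497
DUUUUU: Ā=163.9029, payoff=94.6548, prob=0.028497
UUUUUU: Ā=245.8543, payoff=141.9822, prob=0.040231
Price = Σ prob·payoff / R^6 = 27.297485 / 1.418519 = 19.2436

price = 19.2436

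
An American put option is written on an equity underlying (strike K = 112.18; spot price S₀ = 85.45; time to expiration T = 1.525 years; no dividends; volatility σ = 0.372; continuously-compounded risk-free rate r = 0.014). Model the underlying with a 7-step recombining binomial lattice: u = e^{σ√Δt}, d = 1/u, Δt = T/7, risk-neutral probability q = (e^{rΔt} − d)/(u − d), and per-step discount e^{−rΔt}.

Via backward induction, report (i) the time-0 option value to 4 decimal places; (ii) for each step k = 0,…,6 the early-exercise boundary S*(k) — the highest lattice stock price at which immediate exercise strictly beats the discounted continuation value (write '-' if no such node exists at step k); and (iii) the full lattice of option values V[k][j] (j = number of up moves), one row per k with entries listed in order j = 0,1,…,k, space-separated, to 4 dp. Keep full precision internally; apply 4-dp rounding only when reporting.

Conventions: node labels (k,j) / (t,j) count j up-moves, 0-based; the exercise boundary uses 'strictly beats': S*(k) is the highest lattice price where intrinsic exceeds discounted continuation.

Δt=0.21786  u=1.18962  d=0.84061  q=0.46545  discount=0.99695
step 7 (expiry): payoffs max(K−S,0) = 86.8368 76.3146 61.4237 40.3502 10.5272 0.0000 0.0000 0.0000
step 6: (k=6,j=0): S=30.1487, K−S=82.0313, hold=81.6897 ⇒ V=82.0313 exercise | (k=6,j=1): S=42.6661, K−S=69.5139, hold=69.1723 ⇒ V=69.5139 exercise | (k=6,j=2): S=60.3806, K−S=51.7994, hold=51.4578 ⇒ V=51.7994 exercise | (k=6,j=3): S=85.4500, K−S=26.7300, hold=26.3884 ⇒ V=26.7300 exercise | (k=6,j=4): S=120.9279, K−S=0.0000, hold=5.6101 ⇒ V=5.6101 continue | (k=6,j=5): S=171.1359, K−S=0.0000, hold=0.0000 ⇒ V=0.0000 continue | (k=6,j=6): S=242.1897, K−S=0.0000, hold=0.0000 ⇒ V=0.0000 continue  boundary S*=85.4500
step 5: (k=5,j=0): S=35.8654, K−S=76.3146, hold=75.9730 ⇒ V=76.3146 exercise | (k=5,j=1): S=50.7563, K−S=61.4237, hold=61.0820 ⇒ V=61.4237 exercise | (k=5,j=2): S=71.8298, K−S=40.3502, hold=40.0085 ⇒ V=40.3502 exercise | (k=5,j=3): S=101.6528, K−S=10.5272, hold=16.8482 ⇒ V=16.8482 continue | (k=5,j=4): S=143.8579, K−S=0.0000, hold=2.9898 ⇒ V=2.9898 continue | (k=5,j=5): S=203.5862, K−S=0.0000, hold=0.0000 ⇒ V=0.0000 continue  boundary S*=71.8298
step 4: (k=4,j=0): S=42.6661, K−S=69.5139, hold=69.1723 ⇒ V=69.5139 exercise | (k=4,j=1): S=60.3806, K−S=51.7994, hold=51.4578 ⇒ V=51.7994 exercise | (k=4,j=2): S=85.4500, K−S=26.7300, hold=29.3216 ⇒ V=29.3216 continue | (k=4,j=3): S=120.9279, K−S=0.0000, hold=10.3661 ⇒ V=10.3661 continue | (k=4,j=4): S=171.1359, K−S=0.0000, hold=1.5933 ⇒ V=1.5933 continue  boundary S*=60.3806
step 3: (k=3,j=0): S=50.7563, K−S=61.4237, hold=61.0820 ⇒ V=61.4237 exercise | (k=3,j=1): S=71.8298, K−S=40.3502, hold=41.2111 ⇒ V=41.2111 continue | (k=3,j=2): S=101.6528, K−S=10.5272, hold=20.4363 ⇒ V=20.4363 continue | (k=3,j=3): S=143.8579, K−S=0.0000, hold=6.2636 ⇒ V=6.2636 continue  boundary S*=50.7563
step 2: (k=2,j=0): S=60.3806, K−S=51.7994, hold=51.8573 ⇒ V=51.8573 continue | (k=2,j=1): S=85.4500, K−S=26.7300, hold=31.4453 ⇒ V=31.4453 continue | (k=2,j=2): S=120.9279, K−S=0.0000, hold=13.7974 ⇒ V=13.7974 continue  boundary S*=-
step 1: (k=1,j=0): S=71.8298, K−S=40.3502, hold=42.2275 ⇒ V=42.2275 continue | (k=1,j=1): S=101.6528, K−S=10.5272, hold=23.1603 ⇒ V=23.1603 continue  boundary S*=-
step 0: (k=0,j=0): S=85.4500, K−S=26.7300, hold=33.2510 ⇒ V=33.2510 continue  boundary S*=-

price = 33.2510
boundary = - - - 50.7563 60.3806 71.8298 85.4500
tree:
33.2510
42.2275 23.1603
51.8573 31.4453 13.7974
61.4237 41.2111 20.4363 6.2636
69.5139 51.7994 29.3216 10.3661 1.5933
76.3146 61.4237 40.3502 16.8482 2.9898 0.0000
82.0313 69.5139 51.7994 26.7300 5.6101 0.0000 0.0000
86.8368 76.3146 61.4237 40.3502 10.5272 0.0000 0.0000 0.0000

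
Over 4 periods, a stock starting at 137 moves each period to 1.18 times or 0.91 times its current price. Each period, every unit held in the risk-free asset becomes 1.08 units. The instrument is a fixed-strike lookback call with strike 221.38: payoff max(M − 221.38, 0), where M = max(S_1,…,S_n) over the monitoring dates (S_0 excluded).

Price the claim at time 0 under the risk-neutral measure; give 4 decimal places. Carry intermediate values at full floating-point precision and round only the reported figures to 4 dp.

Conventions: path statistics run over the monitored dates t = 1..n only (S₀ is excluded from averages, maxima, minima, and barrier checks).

No-arbitrage gives p* = (R−d)/(u−d) = 0.6296: enumerate every path, weight its payoff by its p*-probability, and discount by R^4.
Enumerate all 2^4 = 16 price paths (U = up ×1.18, D = down ×0.91); each path with k up-moves has probability p*^k·(1−p*)^(4−k).
DDDD: M=124.6700, payoff=0.0000, prob=0.018817
UDDD: M=161.6600, payoff=0.0000, prob=0.031988
DUDD: M=147.1106, payoff=0.0000, prob=0.031988
UUDD: M=190.7588, payoff=0.0000, prob=0.054380
DDUD: M=133.8706, payoff=0.0000, prob=0.031988
UDUD: M=173.5905, payoff=0.0000, prob=0.054380
DUUD: M=173.5905, payoff=0.0000, prob=0.054380
UUUD: M=225.0954, payoff=3.7154, prob=0.092447
DDDU: M=124.6700, payoff=0.0000, prob=0.031988
UDDU: M=161.6600, payoff=0.0000, prob=0.054380
DUDU: M=157.9674, payoff=0.0000, prob=0.054380
UUDU: M=204.8368, payoff=0.0000, prob=0.092447
DDUU: M=157.9674, payoff=0.0000, prob=0.054380
UDUU: M=204.8368, payoff=0.0000, prob=0.092447
DUUU: M=204.8368, payoff=0.0000, prob=0.092447
UUUU: M=265.6126, payoff=44.2326, prob=0.157159
Price = Σ prob·payoff / R^4 = 7.295041 / 1.360489 = 5.3621

price = 5.3621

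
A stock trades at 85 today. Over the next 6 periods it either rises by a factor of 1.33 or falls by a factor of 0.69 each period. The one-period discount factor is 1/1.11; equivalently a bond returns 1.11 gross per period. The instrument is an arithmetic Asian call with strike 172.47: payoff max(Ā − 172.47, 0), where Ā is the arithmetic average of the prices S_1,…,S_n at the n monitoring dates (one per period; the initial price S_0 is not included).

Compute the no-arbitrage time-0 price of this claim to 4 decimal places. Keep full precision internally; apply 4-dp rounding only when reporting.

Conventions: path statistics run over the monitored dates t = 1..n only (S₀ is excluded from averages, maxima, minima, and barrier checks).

Risk-neutral up-probability p* = (R−d)/(u−d) = (1.11−0.69)/(1.33−0.69) = 0.6562; the claim prices as the p*-weighted sum of path payoffs discounted by R^6.
Enumerate all 2^6 = 64 price paths (U = up ×1.33, D = down ×0.69); each path with k up-moves has probability p*^k·(1−p*)^(6−k).
DDDDDD: Ā=28.1294, payoff=0.0000, prob=0.001650
UDDDDD: Ā=54.2204, payoff=0.0000, prob=0.003150
DUDDDD: Ā=45.1537, payoff=0.0000, prob=0.003150
UUDDDD: Ā=87.0354, payoff=0.0000, prob=0.006013
DDUDDD: Ā=38.8977, payoff=0.0000, prob=0.003150
UDUDDD: Ā=74.9767, payoff=0.0000, prob=0.006013
DUUDDD: Ā=65.9100, payoff=0.0000, prob=0.006013
UUUDDD: Ā=127.0440, payoff=0.0000, prob=0.011480
DDDUDD: Ā=34.5810, payoff=0.0000, prob=0.003150
UDDUDD: Ā=66.6562, payoff=0.0000, prob=0.006013
DUDUDD: Ā=57.5895, payoff=0.0000, prob=0.006013
UUDUDD: Ā=111.0059, payoff=0.0000, prob=0.011480
DDUUDD: Ā=51.3335, payoff=0.0000, prob=0.006013
UDUUDD: Ā=98.9473, payoff=0.0000, prob=0.011480
DUUUDD: Ā=89.8806, payoff=0.0000, prob=0.011480
UUUUDD: Ā=173.2481, payoff=0.7781, prob=0.021916
DDDDUD: Ā=31.6026, payoff=0.0000, prob=0.003150
UDDDUD: Ā=60.9151, payoff=0.0000, prob=0.006013
DUDDUD: Ā=51.8484, payoff=0.0000, prob=0.006013
UUDDUD: Ā=99.9397, payoff=0.0000, prob=0.011480
DDUDUD: Ā=45.5924, payoff=0.0000, prob=0.006013
UDUDUD: Ā=87.8810, payoff=0.0000, prob=0.011480
DUUDUD: Ā=78.8144, payoff=0.0000, prob=0.011480
UUUDUD: Ā=151.9176, payoff=0.0000, prob=0.021916
DDDUUD: Ā=41.2758, payoff=0.0000, prob=0.006013
UDDUUD: Ā=79.5606, payoff=0.0000, prob=0.011480
DUDUUD: Ā=70.4939, payoff=0.0000, prob=0.011480
UUDUUD: Ā=135.8795, payoff=0.0000, prob=0.021916
DDUUUD: Ā=64.2379, payoff=0.0000, prob=0.011480
UDUUUD: Ā=123.8209, payoff=0.0000, prob=0.021916
DUUUUD: Ā=114.7542, payoff=0.0000, prob=0.021916
UUUUUD: Ā=221.1929, payoff=48.7229, prob=0.041840
DDDDDU: Ā=29.5474, payoff=0.0000, prob=0.003150
UDDDDU: Ā=56.9537, payoff=0.0000, prob=0.006013
DUDDDU: Ā=47.8870, payoff=0.0000, prob=0.006013
UUDDDU: Ā=92.3040, payoff=0.0000, prob=0.011480
DDUDDU: Ā=41.6310, payoff=0.0000, prob=0.006013
UDUDDU: Ā=80.2453, payoff=0.0000, prob=0.011480
DUUDDU: Ā=71.1787, payoff=0.0000, prob=0.011480
UUUDDU: Ā=137.1995, payoff=0.0000, prob=0.021916
DDDUDU: Ā=37.3144, payoff=0.0000, prob=0.006013
UDDUDU: Ā=71.9249, payoff=0.0000, prob=0.011480
DUDUDU: Ā=62.8582, payoff=0.0000, prob=0.011480
UUDUDU: Ā=121.1614, payoff=0.0000, prob=0.021916
DDUUDU: Ā=56.6022, payoff=0.0000, prob=0.011480
UDUUDU: Ā=109.1028, payoff=0.0000, prob=0.021916
DUUUDU: Ā=100.0361, payoff=0.0000, prob=0.021916
UUUUDU: Ā=192.8232, payoff=20.3532, prob=0.041840
DDDDUU: Ā=34.3359, payoff=0.0000, prob=0.006013
UDDDUU: Ā=66.1837, payoff=0.0000, prob=0.011480
DUDDUU: Ā=57.1171, payoff=0.0000, prob=0.011480
UUDDUU: Ā=110.0952, payoff=0.0000, prob=0.021916
DDUDUU: Ā=50.8611, payoff=0.0000, prob=0.011480
UDUDUU: Ā=98.0365, payoff=0.0000, prob=0.021916
DUUDUU: Ā=88.9699, payoff=0.0000, prob=0.021916
UUUDUU: Ā=171.4926, payoff=0.0000, prob=0.041840
DDDUUU: Ā=46.5444, payoff=0.0000, prob=0.011480
UDDUUU: Ā=89.7160, payoff=0.0000, prob=0.021916
DUDUUU: Ā=80.6494, payoff=0.0000, prob=0.021916
UUDUUU: Ā=155.4546, payoff=0.0000, prob=0.041840
DDUUUU: Ā=74.3934, payoff=0.0000, prob=0.021916
UDUUUU: Ā=143.3959, payoff=0.0000, prob=0.041840
DUUUUU: Ā=134.3293, payoff=0.0000, prob=0.041840
UUUUUU: Ā=258.9245, payoff=86.4545, prob=0.079876
Price = Σ prob·payoff / R^6 = 9.812814 / 1.870415 = 5.2463

price = 5.2463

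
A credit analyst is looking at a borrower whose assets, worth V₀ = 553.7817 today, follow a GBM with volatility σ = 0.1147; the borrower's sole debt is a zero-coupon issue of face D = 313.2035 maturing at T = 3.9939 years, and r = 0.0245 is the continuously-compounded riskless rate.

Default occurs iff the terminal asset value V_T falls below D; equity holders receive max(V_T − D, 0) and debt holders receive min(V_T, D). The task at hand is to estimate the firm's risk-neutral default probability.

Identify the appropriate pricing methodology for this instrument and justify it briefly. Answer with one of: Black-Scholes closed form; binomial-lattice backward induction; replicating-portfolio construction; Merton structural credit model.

Key observation: the data describe a firm's assets (V₀ = 553.7817, GBM) and a single zero-coupon debt of face 313.2035, so credit quantities follow from equity-as-call in the structural model.

framework: Merton structural credit model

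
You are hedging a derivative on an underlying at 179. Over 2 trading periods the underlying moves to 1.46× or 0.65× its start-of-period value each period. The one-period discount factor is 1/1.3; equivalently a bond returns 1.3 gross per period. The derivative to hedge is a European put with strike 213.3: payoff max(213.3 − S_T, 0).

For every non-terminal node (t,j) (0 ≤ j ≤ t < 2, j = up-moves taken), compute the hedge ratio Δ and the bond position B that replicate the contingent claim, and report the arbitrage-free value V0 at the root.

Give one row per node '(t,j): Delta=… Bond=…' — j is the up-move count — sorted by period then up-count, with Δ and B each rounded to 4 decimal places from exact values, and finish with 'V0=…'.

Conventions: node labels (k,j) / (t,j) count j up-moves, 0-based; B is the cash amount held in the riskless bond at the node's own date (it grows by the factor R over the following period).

(0,0): Delta=-0.2837 Bond=62.1007
(1,0): Delta=-1.0000 Bond=164.0769
(1,1): Delta=-0.2052 Bond=60.2149
V0=11.3253

Risk-neutral probability p* = (R−d)/(u−d) = (1.3−0.65)/(1.46−0.65) = 0.8025.
At maturity the claim pays: V(2,0)=137.6725, V(2,1)=43.4290, V(2,2)=0.0000
Node (1,0) S=116.3500: V=(p*·43.4290+(1−p*)·137.6725)/1.3=47.7269; Δ=(43.4290−137.6725)/(169.8710−75.6275)=-1.0000; B=V−Δ·S=164.0769
Node (1,1) S=261.3400: V=(p*·0.0000+(1−p*)·43.4290)/1.3=6.5989; Δ=(0.0000−43.4290)/(381.5564−169.8710)=-0.2052; B=V−Δ·S=60.2149
Node (0,0) S=179.0000: V=(p*·6.5989+(1−p*)·47.7269)/1.3=11.3253; Δ=(6.5989−47.7269)/(261.3400−116.3500)=-0.2837; B=V−Δ·S=62.1007
Check: Δ(0,0)·S0 + B(0,0) = 11.3253 = V0.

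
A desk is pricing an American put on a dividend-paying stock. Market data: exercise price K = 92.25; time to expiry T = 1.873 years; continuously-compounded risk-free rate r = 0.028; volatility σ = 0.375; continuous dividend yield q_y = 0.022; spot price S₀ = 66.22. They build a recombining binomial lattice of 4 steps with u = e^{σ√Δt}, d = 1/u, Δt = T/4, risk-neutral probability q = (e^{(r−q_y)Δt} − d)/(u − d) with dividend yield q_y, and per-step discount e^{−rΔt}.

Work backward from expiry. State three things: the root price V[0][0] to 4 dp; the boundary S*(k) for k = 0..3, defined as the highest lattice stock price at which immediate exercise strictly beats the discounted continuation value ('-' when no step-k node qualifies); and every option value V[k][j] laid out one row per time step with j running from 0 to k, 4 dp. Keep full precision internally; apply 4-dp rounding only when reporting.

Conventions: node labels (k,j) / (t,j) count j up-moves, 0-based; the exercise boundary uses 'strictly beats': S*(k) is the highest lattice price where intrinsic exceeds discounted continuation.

price = 31.3452
boundary = - - 39.6371 51.2325
tree:
31.3452
41.5734 19.3495
52.6129 28.8577 7.9058
61.5839 41.0175 14.3453 0.0000
68.5245 52.6129 26.0300 0.0000 0.0000

Δt=0.46825  u=1.29254  d=0.77367  q=0.44162  discount=0.98697
step 4 (expiry): payoffs max(K−S,0) = 68.5245 52.6129 26.0300 0.0000 0.0000
step 3: (k=3,j=0): S=30.6661, K−S=61.5839, hold=60.6966 ⇒ V=61.5839 exercise | (k=3,j=1): S=51.2325, K−S=41.0175, hold=40.3409 ⇒ V=41.0175 exercise | (k=3,j=2): S=85.5919, K−S=6.6581, hold=14.3453 ⇒ V=14.3453 continue | (k=3,j=3): S=142.9945, K−S=0.0000, hold=0.0000 ⇒ V=0.0000 continue  boundary S*=51.2325
step 2: (k=2,j=0): S=39.6371, K−S=52.6129, hold=51.8175 ⇒ V=52.6129 exercise | (k=2,j=1): S=66.2200, K−S=26.0300, hold=28.8577 ⇒ V=28.8577 continue | (k=2,j=2): S=110.6308, K−S=0.0000, hold=7.9058 ⇒ V=7.9058 continue  boundary S*=39.6371
step 1: (k=1,j=0): S=51.2325, K−S=41.0175, hold=41.5734 ⇒ V=41.5734 continue | (k=1,j=1): S=85.5919, K−S=6.6581, hold=19.3495 ⇒ V=19.3495 continue  boundary S*=-
step 0: (k=0,j=0): S=66.2200, K−S=26.0300, hold=31.3452 ⇒ V=31.3452 continue  boundary S*=-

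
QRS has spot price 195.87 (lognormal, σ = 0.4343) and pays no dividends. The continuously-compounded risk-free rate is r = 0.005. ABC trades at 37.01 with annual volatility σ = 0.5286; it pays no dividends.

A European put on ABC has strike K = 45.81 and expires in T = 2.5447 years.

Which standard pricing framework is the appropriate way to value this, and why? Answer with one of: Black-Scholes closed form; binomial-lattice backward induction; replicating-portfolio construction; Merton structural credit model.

framework: Black-Scholes closed form

Key observation: a European-exercise option on ABC struck at 45.81 — a GBM underlying with constant parameters — admits an analytic price: the data contain no early exercise, no discrete tree, no debt structure.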